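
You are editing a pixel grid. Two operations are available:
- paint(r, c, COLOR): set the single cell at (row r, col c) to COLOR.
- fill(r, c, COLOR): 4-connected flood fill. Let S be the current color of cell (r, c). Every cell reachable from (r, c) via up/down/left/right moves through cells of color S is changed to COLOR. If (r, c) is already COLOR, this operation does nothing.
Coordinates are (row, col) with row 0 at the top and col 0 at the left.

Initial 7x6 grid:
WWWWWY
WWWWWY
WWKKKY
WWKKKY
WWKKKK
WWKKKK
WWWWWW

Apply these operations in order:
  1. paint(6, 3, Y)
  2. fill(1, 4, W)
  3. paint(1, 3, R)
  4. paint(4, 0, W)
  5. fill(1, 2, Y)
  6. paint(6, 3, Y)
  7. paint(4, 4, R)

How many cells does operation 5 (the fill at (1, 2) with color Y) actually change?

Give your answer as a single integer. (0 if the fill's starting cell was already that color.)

Answer: 20

Derivation:
After op 1 paint(6,3,Y):
WWWWWY
WWWWWY
WWKKKY
WWKKKY
WWKKKK
WWKKKK
WWWYWW
After op 2 fill(1,4,W) [0 cells changed]:
WWWWWY
WWWWWY
WWKKKY
WWKKKY
WWKKKK
WWKKKK
WWWYWW
After op 3 paint(1,3,R):
WWWWWY
WWWRWY
WWKKKY
WWKKKY
WWKKKK
WWKKKK
WWWYWW
After op 4 paint(4,0,W):
WWWWWY
WWWRWY
WWKKKY
WWKKKY
WWKKKK
WWKKKK
WWWYWW
After op 5 fill(1,2,Y) [20 cells changed]:
YYYYYY
YYYRYY
YYKKKY
YYKKKY
YYKKKK
YYKKKK
YYYYWW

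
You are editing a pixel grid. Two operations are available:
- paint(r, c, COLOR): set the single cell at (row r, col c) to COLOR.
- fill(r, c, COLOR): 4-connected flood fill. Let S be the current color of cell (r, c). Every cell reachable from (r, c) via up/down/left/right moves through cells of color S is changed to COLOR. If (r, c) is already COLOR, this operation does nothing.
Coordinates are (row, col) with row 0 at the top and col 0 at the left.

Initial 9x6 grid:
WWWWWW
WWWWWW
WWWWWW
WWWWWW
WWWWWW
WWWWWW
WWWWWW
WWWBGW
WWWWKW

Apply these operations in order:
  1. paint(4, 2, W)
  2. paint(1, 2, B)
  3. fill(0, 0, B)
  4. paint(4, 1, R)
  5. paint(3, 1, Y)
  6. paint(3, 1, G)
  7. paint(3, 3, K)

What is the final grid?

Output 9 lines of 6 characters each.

Answer: BBBBBB
BBBBBB
BBBBBB
BGBKBB
BRBBBB
BBBBBB
BBBBBB
BBBBGB
BBBBKB

Derivation:
After op 1 paint(4,2,W):
WWWWWW
WWWWWW
WWWWWW
WWWWWW
WWWWWW
WWWWWW
WWWWWW
WWWBGW
WWWWKW
After op 2 paint(1,2,B):
WWWWWW
WWBWWW
WWWWWW
WWWWWW
WWWWWW
WWWWWW
WWWWWW
WWWBGW
WWWWKW
After op 3 fill(0,0,B) [50 cells changed]:
BBBBBB
BBBBBB
BBBBBB
BBBBBB
BBBBBB
BBBBBB
BBBBBB
BBBBGB
BBBBKB
After op 4 paint(4,1,R):
BBBBBB
BBBBBB
BBBBBB
BBBBBB
BRBBBB
BBBBBB
BBBBBB
BBBBGB
BBBBKB
After op 5 paint(3,1,Y):
BBBBBB
BBBBBB
BBBBBB
BYBBBB
BRBBBB
BBBBBB
BBBBBB
BBBBGB
BBBBKB
After op 6 paint(3,1,G):
BBBBBB
BBBBBB
BBBBBB
BGBBBB
BRBBBB
BBBBBB
BBBBBB
BBBBGB
BBBBKB
After op 7 paint(3,3,K):
BBBBBB
BBBBBB
BBBBBB
BGBKBB
BRBBBB
BBBBBB
BBBBBB
BBBBGB
BBBBKB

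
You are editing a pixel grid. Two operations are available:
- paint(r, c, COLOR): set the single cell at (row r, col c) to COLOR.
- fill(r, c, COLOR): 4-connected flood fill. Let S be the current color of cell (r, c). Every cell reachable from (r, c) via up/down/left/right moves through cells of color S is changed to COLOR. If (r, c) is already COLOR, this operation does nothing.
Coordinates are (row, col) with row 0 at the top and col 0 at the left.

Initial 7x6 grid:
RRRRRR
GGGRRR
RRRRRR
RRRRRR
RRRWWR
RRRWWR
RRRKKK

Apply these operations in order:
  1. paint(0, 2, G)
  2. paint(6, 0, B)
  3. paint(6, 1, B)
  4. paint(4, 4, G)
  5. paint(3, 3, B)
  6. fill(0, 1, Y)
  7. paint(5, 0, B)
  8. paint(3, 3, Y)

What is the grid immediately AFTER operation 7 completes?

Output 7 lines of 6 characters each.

Answer: YYGRRR
GGGRRR
RRRRRR
RRRBRR
RRRWGR
BRRWWR
BBRKKK

Derivation:
After op 1 paint(0,2,G):
RRGRRR
GGGRRR
RRRRRR
RRRRRR
RRRWWR
RRRWWR
RRRKKK
After op 2 paint(6,0,B):
RRGRRR
GGGRRR
RRRRRR
RRRRRR
RRRWWR
RRRWWR
BRRKKK
After op 3 paint(6,1,B):
RRGRRR
GGGRRR
RRRRRR
RRRRRR
RRRWWR
RRRWWR
BBRKKK
After op 4 paint(4,4,G):
RRGRRR
GGGRRR
RRRRRR
RRRRRR
RRRWGR
RRRWWR
BBRKKK
After op 5 paint(3,3,B):
RRGRRR
GGGRRR
RRRRRR
RRRBRR
RRRWGR
RRRWWR
BBRKKK
After op 6 fill(0,1,Y) [2 cells changed]:
YYGRRR
GGGRRR
RRRRRR
RRRBRR
RRRWGR
RRRWWR
BBRKKK
After op 7 paint(5,0,B):
YYGRRR
GGGRRR
RRRRRR
RRRBRR
RRRWGR
BRRWWR
BBRKKK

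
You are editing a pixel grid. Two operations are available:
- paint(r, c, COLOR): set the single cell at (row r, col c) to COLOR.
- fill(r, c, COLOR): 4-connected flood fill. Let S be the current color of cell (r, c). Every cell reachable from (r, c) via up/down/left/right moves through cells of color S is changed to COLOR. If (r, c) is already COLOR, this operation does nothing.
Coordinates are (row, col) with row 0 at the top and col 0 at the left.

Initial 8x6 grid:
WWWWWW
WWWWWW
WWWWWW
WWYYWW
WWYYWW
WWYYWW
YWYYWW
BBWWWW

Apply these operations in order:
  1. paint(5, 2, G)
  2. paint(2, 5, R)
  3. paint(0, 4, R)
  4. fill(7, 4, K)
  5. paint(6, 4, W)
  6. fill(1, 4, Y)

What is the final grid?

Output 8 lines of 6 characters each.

After op 1 paint(5,2,G):
WWWWWW
WWWWWW
WWWWWW
WWYYWW
WWYYWW
WWGYWW
YWYYWW
BBWWWW
After op 2 paint(2,5,R):
WWWWWW
WWWWWW
WWWWWR
WWYYWW
WWYYWW
WWGYWW
YWYYWW
BBWWWW
After op 3 paint(0,4,R):
WWWWRW
WWWWWW
WWWWWR
WWYYWW
WWYYWW
WWGYWW
YWYYWW
BBWWWW
After op 4 fill(7,4,K) [35 cells changed]:
KKKKRK
KKKKKK
KKKKKR
KKYYKK
KKYYKK
KKGYKK
YKYYKK
BBKKKK
After op 5 paint(6,4,W):
KKKKRK
KKKKKK
KKKKKR
KKYYKK
KKYYKK
KKGYKK
YKYYWK
BBKKKK
After op 6 fill(1,4,Y) [34 cells changed]:
YYYYRY
YYYYYY
YYYYYR
YYYYYY
YYYYYY
YYGYYY
YYYYWY
BBYYYY

Answer: YYYYRY
YYYYYY
YYYYYR
YYYYYY
YYYYYY
YYGYYY
YYYYWY
BBYYYY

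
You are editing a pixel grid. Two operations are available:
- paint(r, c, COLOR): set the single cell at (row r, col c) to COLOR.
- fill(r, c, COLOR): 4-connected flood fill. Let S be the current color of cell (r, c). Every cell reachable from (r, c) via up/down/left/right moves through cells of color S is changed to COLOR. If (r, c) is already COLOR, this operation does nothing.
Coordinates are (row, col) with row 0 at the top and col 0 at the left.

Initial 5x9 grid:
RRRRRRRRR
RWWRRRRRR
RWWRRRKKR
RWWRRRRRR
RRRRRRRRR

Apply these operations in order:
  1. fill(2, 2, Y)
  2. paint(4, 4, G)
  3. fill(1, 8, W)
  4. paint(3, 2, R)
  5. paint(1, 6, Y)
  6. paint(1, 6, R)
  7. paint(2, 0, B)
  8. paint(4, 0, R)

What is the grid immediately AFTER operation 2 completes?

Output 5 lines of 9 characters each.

Answer: RRRRRRRRR
RYYRRRRRR
RYYRRRKKR
RYYRRRRRR
RRRRGRRRR

Derivation:
After op 1 fill(2,2,Y) [6 cells changed]:
RRRRRRRRR
RYYRRRRRR
RYYRRRKKR
RYYRRRRRR
RRRRRRRRR
After op 2 paint(4,4,G):
RRRRRRRRR
RYYRRRRRR
RYYRRRKKR
RYYRRRRRR
RRRRGRRRR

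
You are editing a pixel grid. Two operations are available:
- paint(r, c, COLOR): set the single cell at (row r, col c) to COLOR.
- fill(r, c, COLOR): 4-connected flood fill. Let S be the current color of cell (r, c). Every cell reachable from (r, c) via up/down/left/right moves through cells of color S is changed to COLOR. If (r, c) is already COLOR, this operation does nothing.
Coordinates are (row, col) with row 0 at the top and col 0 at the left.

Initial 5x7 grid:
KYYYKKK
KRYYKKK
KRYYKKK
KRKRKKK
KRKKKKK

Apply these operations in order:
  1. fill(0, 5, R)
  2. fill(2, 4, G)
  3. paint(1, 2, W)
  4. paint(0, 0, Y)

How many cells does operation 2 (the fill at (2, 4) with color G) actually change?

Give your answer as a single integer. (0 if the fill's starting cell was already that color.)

Answer: 23

Derivation:
After op 1 fill(0,5,R) [18 cells changed]:
KYYYRRR
KRYYRRR
KRYYRRR
KRRRRRR
KRRRRRR
After op 2 fill(2,4,G) [23 cells changed]:
KYYYGGG
KGYYGGG
KGYYGGG
KGGGGGG
KGGGGGG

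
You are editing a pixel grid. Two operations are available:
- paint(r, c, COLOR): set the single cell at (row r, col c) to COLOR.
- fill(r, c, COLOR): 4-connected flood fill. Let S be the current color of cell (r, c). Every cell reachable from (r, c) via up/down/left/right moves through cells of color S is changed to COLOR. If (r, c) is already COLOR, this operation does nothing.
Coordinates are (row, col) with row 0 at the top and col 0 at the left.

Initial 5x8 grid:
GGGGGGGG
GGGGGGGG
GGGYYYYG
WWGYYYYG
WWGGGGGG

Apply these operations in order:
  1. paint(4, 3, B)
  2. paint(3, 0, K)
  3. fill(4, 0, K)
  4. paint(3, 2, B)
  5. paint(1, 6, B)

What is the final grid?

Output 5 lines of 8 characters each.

After op 1 paint(4,3,B):
GGGGGGGG
GGGGGGGG
GGGYYYYG
WWGYYYYG
WWGBGGGG
After op 2 paint(3,0,K):
GGGGGGGG
GGGGGGGG
GGGYYYYG
KWGYYYYG
WWGBGGGG
After op 3 fill(4,0,K) [3 cells changed]:
GGGGGGGG
GGGGGGGG
GGGYYYYG
KKGYYYYG
KKGBGGGG
After op 4 paint(3,2,B):
GGGGGGGG
GGGGGGGG
GGGYYYYG
KKBYYYYG
KKGBGGGG
After op 5 paint(1,6,B):
GGGGGGGG
GGGGGGBG
GGGYYYYG
KKBYYYYG
KKGBGGGG

Answer: GGGGGGGG
GGGGGGBG
GGGYYYYG
KKBYYYYG
KKGBGGGG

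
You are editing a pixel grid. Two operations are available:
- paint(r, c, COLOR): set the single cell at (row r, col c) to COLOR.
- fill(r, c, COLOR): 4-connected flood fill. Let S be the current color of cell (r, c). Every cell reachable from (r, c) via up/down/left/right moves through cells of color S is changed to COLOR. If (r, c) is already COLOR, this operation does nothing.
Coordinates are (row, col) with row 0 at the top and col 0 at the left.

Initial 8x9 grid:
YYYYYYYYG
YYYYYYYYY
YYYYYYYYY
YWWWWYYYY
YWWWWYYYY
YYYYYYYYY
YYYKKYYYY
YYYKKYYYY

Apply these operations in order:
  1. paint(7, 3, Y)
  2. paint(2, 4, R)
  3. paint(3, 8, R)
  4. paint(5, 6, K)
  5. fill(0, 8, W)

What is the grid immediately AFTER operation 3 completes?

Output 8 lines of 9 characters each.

After op 1 paint(7,3,Y):
YYYYYYYYG
YYYYYYYYY
YYYYYYYYY
YWWWWYYYY
YWWWWYYYY
YYYYYYYYY
YYYKKYYYY
YYYYKYYYY
After op 2 paint(2,4,R):
YYYYYYYYG
YYYYYYYYY
YYYYRYYYY
YWWWWYYYY
YWWWWYYYY
YYYYYYYYY
YYYKKYYYY
YYYYKYYYY
After op 3 paint(3,8,R):
YYYYYYYYG
YYYYYYYYY
YYYYRYYYY
YWWWWYYYR
YWWWWYYYY
YYYYYYYYY
YYYKKYYYY
YYYYKYYYY

Answer: YYYYYYYYG
YYYYYYYYY
YYYYRYYYY
YWWWWYYYR
YWWWWYYYY
YYYYYYYYY
YYYKKYYYY
YYYYKYYYY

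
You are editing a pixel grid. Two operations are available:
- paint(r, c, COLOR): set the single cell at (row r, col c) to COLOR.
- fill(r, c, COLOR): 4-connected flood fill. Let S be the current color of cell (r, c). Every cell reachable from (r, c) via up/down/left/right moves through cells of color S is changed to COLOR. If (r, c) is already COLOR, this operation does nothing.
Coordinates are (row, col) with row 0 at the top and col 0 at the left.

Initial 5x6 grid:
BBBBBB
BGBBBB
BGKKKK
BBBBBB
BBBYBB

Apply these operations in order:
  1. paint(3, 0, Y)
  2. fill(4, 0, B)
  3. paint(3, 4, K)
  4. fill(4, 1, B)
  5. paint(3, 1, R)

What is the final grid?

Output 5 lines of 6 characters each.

Answer: BBBBBB
BGBBBB
BGKKKK
YRBBKB
BBBYBB

Derivation:
After op 1 paint(3,0,Y):
BBBBBB
BGBBBB
BGKKKK
YBBBBB
BBBYBB
After op 2 fill(4,0,B) [0 cells changed]:
BBBBBB
BGBBBB
BGKKKK
YBBBBB
BBBYBB
After op 3 paint(3,4,K):
BBBBBB
BGBBBB
BGKKKK
YBBBKB
BBBYBB
After op 4 fill(4,1,B) [0 cells changed]:
BBBBBB
BGBBBB
BGKKKK
YBBBKB
BBBYBB
After op 5 paint(3,1,R):
BBBBBB
BGBBBB
BGKKKK
YRBBKB
BBBYBB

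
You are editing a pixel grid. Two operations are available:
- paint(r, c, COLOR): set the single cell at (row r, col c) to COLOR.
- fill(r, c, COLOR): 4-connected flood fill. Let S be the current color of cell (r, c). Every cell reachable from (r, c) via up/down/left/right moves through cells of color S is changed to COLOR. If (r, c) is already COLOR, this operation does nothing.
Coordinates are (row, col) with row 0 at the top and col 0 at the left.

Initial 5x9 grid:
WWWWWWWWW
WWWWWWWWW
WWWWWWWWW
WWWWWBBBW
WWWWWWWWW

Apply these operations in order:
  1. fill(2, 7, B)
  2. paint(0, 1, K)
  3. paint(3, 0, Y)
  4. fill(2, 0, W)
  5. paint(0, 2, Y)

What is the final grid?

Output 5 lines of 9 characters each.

After op 1 fill(2,7,B) [42 cells changed]:
BBBBBBBBB
BBBBBBBBB
BBBBBBBBB
BBBBBBBBB
BBBBBBBBB
After op 2 paint(0,1,K):
BKBBBBBBB
BBBBBBBBB
BBBBBBBBB
BBBBBBBBB
BBBBBBBBB
After op 3 paint(3,0,Y):
BKBBBBBBB
BBBBBBBBB
BBBBBBBBB
YBBBBBBBB
BBBBBBBBB
After op 4 fill(2,0,W) [43 cells changed]:
WKWWWWWWW
WWWWWWWWW
WWWWWWWWW
YWWWWWWWW
WWWWWWWWW
After op 5 paint(0,2,Y):
WKYWWWWWW
WWWWWWWWW
WWWWWWWWW
YWWWWWWWW
WWWWWWWWW

Answer: WKYWWWWWW
WWWWWWWWW
WWWWWWWWW
YWWWWWWWW
WWWWWWWWW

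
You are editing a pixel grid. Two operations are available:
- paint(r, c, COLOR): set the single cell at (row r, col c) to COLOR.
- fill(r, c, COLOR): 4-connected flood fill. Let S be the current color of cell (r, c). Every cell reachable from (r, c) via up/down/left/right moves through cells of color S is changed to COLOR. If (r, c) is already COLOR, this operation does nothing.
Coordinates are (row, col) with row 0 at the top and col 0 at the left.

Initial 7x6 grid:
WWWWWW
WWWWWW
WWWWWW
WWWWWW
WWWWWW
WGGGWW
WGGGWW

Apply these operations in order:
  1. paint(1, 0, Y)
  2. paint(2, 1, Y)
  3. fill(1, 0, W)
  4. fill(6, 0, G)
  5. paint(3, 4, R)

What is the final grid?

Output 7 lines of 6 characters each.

After op 1 paint(1,0,Y):
WWWWWW
YWWWWW
WWWWWW
WWWWWW
WWWWWW
WGGGWW
WGGGWW
After op 2 paint(2,1,Y):
WWWWWW
YWWWWW
WYWWWW
WWWWWW
WWWWWW
WGGGWW
WGGGWW
After op 3 fill(1,0,W) [1 cells changed]:
WWWWWW
WWWWWW
WYWWWW
WWWWWW
WWWWWW
WGGGWW
WGGGWW
After op 4 fill(6,0,G) [35 cells changed]:
GGGGGG
GGGGGG
GYGGGG
GGGGGG
GGGGGG
GGGGGG
GGGGGG
After op 5 paint(3,4,R):
GGGGGG
GGGGGG
GYGGGG
GGGGRG
GGGGGG
GGGGGG
GGGGGG

Answer: GGGGGG
GGGGGG
GYGGGG
GGGGRG
GGGGGG
GGGGGG
GGGGGG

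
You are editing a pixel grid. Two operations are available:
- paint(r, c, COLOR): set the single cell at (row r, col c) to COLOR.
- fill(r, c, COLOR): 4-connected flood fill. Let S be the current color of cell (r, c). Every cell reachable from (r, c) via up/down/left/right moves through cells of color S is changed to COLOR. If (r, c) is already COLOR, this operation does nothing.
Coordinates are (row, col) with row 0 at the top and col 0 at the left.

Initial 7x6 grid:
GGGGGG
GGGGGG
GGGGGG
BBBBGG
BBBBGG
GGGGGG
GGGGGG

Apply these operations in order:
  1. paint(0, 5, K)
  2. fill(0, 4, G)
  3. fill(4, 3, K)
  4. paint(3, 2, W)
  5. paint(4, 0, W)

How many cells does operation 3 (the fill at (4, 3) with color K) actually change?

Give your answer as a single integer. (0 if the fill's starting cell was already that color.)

Answer: 8

Derivation:
After op 1 paint(0,5,K):
GGGGGK
GGGGGG
GGGGGG
BBBBGG
BBBBGG
GGGGGG
GGGGGG
After op 2 fill(0,4,G) [0 cells changed]:
GGGGGK
GGGGGG
GGGGGG
BBBBGG
BBBBGG
GGGGGG
GGGGGG
After op 3 fill(4,3,K) [8 cells changed]:
GGGGGK
GGGGGG
GGGGGG
KKKKGG
KKKKGG
GGGGGG
GGGGGG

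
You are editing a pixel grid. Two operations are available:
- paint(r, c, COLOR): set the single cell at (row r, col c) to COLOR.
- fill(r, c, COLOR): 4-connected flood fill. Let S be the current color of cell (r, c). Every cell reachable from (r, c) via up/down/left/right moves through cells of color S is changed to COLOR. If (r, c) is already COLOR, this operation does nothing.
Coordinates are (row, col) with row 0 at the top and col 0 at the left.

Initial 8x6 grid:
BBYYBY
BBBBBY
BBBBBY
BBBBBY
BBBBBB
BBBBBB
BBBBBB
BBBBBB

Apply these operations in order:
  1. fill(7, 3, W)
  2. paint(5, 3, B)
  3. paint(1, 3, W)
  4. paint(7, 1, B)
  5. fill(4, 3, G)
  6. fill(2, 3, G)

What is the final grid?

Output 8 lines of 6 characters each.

Answer: GGYYGY
GGGGGY
GGGGGY
GGGGGY
GGGGGG
GGGBGG
GGGGGG
GBGGGG

Derivation:
After op 1 fill(7,3,W) [42 cells changed]:
WWYYWY
WWWWWY
WWWWWY
WWWWWY
WWWWWW
WWWWWW
WWWWWW
WWWWWW
After op 2 paint(5,3,B):
WWYYWY
WWWWWY
WWWWWY
WWWWWY
WWWWWW
WWWBWW
WWWWWW
WWWWWW
After op 3 paint(1,3,W):
WWYYWY
WWWWWY
WWWWWY
WWWWWY
WWWWWW
WWWBWW
WWWWWW
WWWWWW
After op 4 paint(7,1,B):
WWYYWY
WWWWWY
WWWWWY
WWWWWY
WWWWWW
WWWBWW
WWWWWW
WBWWWW
After op 5 fill(4,3,G) [40 cells changed]:
GGYYGY
GGGGGY
GGGGGY
GGGGGY
GGGGGG
GGGBGG
GGGGGG
GBGGGG
After op 6 fill(2,3,G) [0 cells changed]:
GGYYGY
GGGGGY
GGGGGY
GGGGGY
GGGGGG
GGGBGG
GGGGGG
GBGGGG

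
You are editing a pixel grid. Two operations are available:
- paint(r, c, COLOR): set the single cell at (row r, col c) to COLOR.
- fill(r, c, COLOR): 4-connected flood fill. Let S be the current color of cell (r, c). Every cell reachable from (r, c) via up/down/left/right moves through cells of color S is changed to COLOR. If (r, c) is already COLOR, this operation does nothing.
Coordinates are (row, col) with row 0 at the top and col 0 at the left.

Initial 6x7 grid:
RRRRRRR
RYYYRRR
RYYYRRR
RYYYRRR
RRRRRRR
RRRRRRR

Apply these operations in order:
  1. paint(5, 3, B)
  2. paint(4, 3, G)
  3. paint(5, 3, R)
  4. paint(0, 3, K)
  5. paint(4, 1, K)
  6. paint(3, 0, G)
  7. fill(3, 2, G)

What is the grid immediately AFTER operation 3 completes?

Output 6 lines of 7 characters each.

Answer: RRRRRRR
RYYYRRR
RYYYRRR
RYYYRRR
RRRGRRR
RRRRRRR

Derivation:
After op 1 paint(5,3,B):
RRRRRRR
RYYYRRR
RYYYRRR
RYYYRRR
RRRRRRR
RRRBRRR
After op 2 paint(4,3,G):
RRRRRRR
RYYYRRR
RYYYRRR
RYYYRRR
RRRGRRR
RRRBRRR
After op 3 paint(5,3,R):
RRRRRRR
RYYYRRR
RYYYRRR
RYYYRRR
RRRGRRR
RRRRRRR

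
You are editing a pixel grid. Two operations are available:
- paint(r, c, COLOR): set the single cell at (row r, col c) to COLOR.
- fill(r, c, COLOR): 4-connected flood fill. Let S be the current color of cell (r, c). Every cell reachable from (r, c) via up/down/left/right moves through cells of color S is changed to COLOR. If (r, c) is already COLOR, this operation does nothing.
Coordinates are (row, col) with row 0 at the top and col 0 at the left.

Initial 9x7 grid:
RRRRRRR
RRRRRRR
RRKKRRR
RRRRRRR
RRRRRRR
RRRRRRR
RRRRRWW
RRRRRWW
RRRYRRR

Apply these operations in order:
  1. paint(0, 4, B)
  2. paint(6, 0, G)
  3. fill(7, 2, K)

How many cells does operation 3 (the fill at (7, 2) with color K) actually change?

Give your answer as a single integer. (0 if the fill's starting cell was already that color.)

Answer: 54

Derivation:
After op 1 paint(0,4,B):
RRRRBRR
RRRRRRR
RRKKRRR
RRRRRRR
RRRRRRR
RRRRRRR
RRRRRWW
RRRRRWW
RRRYRRR
After op 2 paint(6,0,G):
RRRRBRR
RRRRRRR
RRKKRRR
RRRRRRR
RRRRRRR
RRRRRRR
GRRRRWW
RRRRRWW
RRRYRRR
After op 3 fill(7,2,K) [54 cells changed]:
KKKKBKK
KKKKKKK
KKKKKKK
KKKKKKK
KKKKKKK
KKKKKKK
GKKKKWW
KKKKKWW
KKKYKKK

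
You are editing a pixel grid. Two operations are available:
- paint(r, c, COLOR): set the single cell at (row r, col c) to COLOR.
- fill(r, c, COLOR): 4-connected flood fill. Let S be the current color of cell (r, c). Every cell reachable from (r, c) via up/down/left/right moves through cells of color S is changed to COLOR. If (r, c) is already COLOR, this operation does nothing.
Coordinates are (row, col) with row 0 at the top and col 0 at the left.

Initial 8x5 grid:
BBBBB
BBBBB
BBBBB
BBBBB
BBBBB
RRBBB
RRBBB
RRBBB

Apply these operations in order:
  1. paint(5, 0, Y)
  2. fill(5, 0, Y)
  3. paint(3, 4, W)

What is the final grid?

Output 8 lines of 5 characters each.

Answer: BBBBB
BBBBB
BBBBB
BBBBW
BBBBB
YRBBB
RRBBB
RRBBB

Derivation:
After op 1 paint(5,0,Y):
BBBBB
BBBBB
BBBBB
BBBBB
BBBBB
YRBBB
RRBBB
RRBBB
After op 2 fill(5,0,Y) [0 cells changed]:
BBBBB
BBBBB
BBBBB
BBBBB
BBBBB
YRBBB
RRBBB
RRBBB
After op 3 paint(3,4,W):
BBBBB
BBBBB
BBBBB
BBBBW
BBBBB
YRBBB
RRBBB
RRBBB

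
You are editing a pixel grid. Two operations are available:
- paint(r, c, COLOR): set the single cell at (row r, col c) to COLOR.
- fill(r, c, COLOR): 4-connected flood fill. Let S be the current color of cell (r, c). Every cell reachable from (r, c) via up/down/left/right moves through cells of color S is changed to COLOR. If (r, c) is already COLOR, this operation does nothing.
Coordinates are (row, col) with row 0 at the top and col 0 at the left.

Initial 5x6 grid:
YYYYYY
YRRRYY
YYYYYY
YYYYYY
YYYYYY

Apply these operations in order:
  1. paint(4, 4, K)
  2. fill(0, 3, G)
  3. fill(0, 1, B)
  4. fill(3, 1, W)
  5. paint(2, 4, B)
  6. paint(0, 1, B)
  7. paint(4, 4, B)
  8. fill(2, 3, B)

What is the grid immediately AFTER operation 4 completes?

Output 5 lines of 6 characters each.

After op 1 paint(4,4,K):
YYYYYY
YRRRYY
YYYYYY
YYYYYY
YYYYKY
After op 2 fill(0,3,G) [26 cells changed]:
GGGGGG
GRRRGG
GGGGGG
GGGGGG
GGGGKG
After op 3 fill(0,1,B) [26 cells changed]:
BBBBBB
BRRRBB
BBBBBB
BBBBBB
BBBBKB
After op 4 fill(3,1,W) [26 cells changed]:
WWWWWW
WRRRWW
WWWWWW
WWWWWW
WWWWKW

Answer: WWWWWW
WRRRWW
WWWWWW
WWWWWW
WWWWKW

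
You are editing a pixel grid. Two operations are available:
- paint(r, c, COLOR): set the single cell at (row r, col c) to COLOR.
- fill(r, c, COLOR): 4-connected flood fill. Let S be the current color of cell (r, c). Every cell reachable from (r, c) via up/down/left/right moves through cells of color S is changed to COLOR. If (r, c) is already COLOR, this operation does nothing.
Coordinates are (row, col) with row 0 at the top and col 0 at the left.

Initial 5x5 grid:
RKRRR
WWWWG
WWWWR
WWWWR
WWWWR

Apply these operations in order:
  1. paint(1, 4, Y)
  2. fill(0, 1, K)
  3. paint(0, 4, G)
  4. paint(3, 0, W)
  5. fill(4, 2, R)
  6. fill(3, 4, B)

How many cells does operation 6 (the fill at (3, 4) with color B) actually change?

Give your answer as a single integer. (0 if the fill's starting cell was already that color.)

Answer: 22

Derivation:
After op 1 paint(1,4,Y):
RKRRR
WWWWY
WWWWR
WWWWR
WWWWR
After op 2 fill(0,1,K) [0 cells changed]:
RKRRR
WWWWY
WWWWR
WWWWR
WWWWR
After op 3 paint(0,4,G):
RKRRG
WWWWY
WWWWR
WWWWR
WWWWR
After op 4 paint(3,0,W):
RKRRG
WWWWY
WWWWR
WWWWR
WWWWR
After op 5 fill(4,2,R) [16 cells changed]:
RKRRG
RRRRY
RRRRR
RRRRR
RRRRR
After op 6 fill(3,4,B) [22 cells changed]:
BKBBG
BBBBY
BBBBB
BBBBB
BBBBB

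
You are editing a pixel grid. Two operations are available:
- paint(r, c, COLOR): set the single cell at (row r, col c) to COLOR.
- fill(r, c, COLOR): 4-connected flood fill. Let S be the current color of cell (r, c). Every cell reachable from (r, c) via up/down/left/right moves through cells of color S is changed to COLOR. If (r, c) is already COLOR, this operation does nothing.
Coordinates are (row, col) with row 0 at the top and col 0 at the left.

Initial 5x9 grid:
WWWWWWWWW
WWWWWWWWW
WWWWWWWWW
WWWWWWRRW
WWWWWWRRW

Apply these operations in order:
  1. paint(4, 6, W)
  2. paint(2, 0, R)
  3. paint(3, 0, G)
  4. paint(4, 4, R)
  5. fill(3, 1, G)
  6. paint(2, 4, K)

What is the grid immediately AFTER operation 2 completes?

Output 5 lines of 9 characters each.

After op 1 paint(4,6,W):
WWWWWWWWW
WWWWWWWWW
WWWWWWWWW
WWWWWWRRW
WWWWWWWRW
After op 2 paint(2,0,R):
WWWWWWWWW
WWWWWWWWW
RWWWWWWWW
WWWWWWRRW
WWWWWWWRW

Answer: WWWWWWWWW
WWWWWWWWW
RWWWWWWWW
WWWWWWRRW
WWWWWWWRW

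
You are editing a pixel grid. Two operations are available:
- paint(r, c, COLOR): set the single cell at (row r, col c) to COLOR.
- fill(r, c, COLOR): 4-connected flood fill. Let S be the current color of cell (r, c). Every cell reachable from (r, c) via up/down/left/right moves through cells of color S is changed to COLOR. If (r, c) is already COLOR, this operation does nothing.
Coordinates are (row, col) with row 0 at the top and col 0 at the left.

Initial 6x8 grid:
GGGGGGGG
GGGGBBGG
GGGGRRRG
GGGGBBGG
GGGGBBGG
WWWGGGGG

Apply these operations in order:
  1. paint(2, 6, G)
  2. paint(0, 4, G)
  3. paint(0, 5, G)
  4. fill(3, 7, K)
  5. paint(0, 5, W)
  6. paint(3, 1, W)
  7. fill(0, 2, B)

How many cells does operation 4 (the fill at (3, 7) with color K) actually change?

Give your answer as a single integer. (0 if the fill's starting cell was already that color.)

Answer: 37

Derivation:
After op 1 paint(2,6,G):
GGGGGGGG
GGGGBBGG
GGGGRRGG
GGGGBBGG
GGGGBBGG
WWWGGGGG
After op 2 paint(0,4,G):
GGGGGGGG
GGGGBBGG
GGGGRRGG
GGGGBBGG
GGGGBBGG
WWWGGGGG
After op 3 paint(0,5,G):
GGGGGGGG
GGGGBBGG
GGGGRRGG
GGGGBBGG
GGGGBBGG
WWWGGGGG
After op 4 fill(3,7,K) [37 cells changed]:
KKKKKKKK
KKKKBBKK
KKKKRRKK
KKKKBBKK
KKKKBBKK
WWWKKKKK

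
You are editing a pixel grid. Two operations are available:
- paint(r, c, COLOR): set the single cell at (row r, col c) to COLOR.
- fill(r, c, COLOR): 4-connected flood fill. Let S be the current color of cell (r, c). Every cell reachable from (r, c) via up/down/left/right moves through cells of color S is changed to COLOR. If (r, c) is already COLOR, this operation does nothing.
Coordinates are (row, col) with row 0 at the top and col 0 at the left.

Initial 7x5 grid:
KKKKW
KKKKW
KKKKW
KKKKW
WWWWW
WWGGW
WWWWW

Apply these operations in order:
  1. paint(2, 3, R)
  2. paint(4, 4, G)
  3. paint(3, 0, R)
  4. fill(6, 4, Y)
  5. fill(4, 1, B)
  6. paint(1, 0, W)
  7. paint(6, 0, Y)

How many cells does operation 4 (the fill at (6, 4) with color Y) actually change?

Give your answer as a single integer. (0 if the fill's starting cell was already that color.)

Answer: 12

Derivation:
After op 1 paint(2,3,R):
KKKKW
KKKKW
KKKRW
KKKKW
WWWWW
WWGGW
WWWWW
After op 2 paint(4,4,G):
KKKKW
KKKKW
KKKRW
KKKKW
WWWWG
WWGGW
WWWWW
After op 3 paint(3,0,R):
KKKKW
KKKKW
KKKRW
RKKKW
WWWWG
WWGGW
WWWWW
After op 4 fill(6,4,Y) [12 cells changed]:
KKKKW
KKKKW
KKKRW
RKKKW
YYYYG
YYGGY
YYYYY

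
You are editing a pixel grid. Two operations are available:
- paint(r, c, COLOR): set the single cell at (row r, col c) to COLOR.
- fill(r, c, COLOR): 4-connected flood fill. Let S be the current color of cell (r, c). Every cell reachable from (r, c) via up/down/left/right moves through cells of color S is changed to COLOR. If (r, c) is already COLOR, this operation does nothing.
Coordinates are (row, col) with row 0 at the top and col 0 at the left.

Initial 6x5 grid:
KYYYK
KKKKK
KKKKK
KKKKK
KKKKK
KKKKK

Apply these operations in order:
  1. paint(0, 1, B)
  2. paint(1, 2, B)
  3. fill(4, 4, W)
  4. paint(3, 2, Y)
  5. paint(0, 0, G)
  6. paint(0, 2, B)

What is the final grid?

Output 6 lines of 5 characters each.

Answer: GBBYW
WWBWW
WWWWW
WWYWW
WWWWW
WWWWW

Derivation:
After op 1 paint(0,1,B):
KBYYK
KKKKK
KKKKK
KKKKK
KKKKK
KKKKK
After op 2 paint(1,2,B):
KBYYK
KKBKK
KKKKK
KKKKK
KKKKK
KKKKK
After op 3 fill(4,4,W) [26 cells changed]:
WBYYW
WWBWW
WWWWW
WWWWW
WWWWW
WWWWW
After op 4 paint(3,2,Y):
WBYYW
WWBWW
WWWWW
WWYWW
WWWWW
WWWWW
After op 5 paint(0,0,G):
GBYYW
WWBWW
WWWWW
WWYWW
WWWWW
WWWWW
After op 6 paint(0,2,B):
GBBYW
WWBWW
WWWWW
WWYWW
WWWWW
WWWWW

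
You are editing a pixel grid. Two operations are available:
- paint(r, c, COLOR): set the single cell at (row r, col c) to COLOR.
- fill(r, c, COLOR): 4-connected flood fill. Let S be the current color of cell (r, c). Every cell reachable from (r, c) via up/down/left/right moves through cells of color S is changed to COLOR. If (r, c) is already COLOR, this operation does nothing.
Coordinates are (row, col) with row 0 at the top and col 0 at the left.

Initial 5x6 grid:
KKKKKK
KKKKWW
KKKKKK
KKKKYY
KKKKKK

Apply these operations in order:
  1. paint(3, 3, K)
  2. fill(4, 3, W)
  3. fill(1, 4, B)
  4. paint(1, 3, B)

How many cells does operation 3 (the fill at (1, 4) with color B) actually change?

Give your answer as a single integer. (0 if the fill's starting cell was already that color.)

After op 1 paint(3,3,K):
KKKKKK
KKKKWW
KKKKKK
KKKKYY
KKKKKK
After op 2 fill(4,3,W) [26 cells changed]:
WWWWWW
WWWWWW
WWWWWW
WWWWYY
WWWWWW
After op 3 fill(1,4,B) [28 cells changed]:
BBBBBB
BBBBBB
BBBBBB
BBBBYY
BBBBBB

Answer: 28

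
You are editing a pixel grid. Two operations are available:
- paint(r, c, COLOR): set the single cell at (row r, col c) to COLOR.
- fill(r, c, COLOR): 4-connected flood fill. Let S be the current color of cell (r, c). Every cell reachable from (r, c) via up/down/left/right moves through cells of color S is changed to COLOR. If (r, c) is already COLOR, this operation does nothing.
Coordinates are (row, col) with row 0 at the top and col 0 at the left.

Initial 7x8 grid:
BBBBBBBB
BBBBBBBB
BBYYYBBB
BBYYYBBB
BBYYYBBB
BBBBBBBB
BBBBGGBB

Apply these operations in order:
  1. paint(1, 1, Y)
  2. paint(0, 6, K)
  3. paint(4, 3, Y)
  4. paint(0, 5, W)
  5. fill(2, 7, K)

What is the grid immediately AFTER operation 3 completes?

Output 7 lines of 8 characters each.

After op 1 paint(1,1,Y):
BBBBBBBB
BYBBBBBB
BBYYYBBB
BBYYYBBB
BBYYYBBB
BBBBBBBB
BBBBGGBB
After op 2 paint(0,6,K):
BBBBBBKB
BYBBBBBB
BBYYYBBB
BBYYYBBB
BBYYYBBB
BBBBBBBB
BBBBGGBB
After op 3 paint(4,3,Y):
BBBBBBKB
BYBBBBBB
BBYYYBBB
BBYYYBBB
BBYYYBBB
BBBBBBBB
BBBBGGBB

Answer: BBBBBBKB
BYBBBBBB
BBYYYBBB
BBYYYBBB
BBYYYBBB
BBBBBBBB
BBBBGGBB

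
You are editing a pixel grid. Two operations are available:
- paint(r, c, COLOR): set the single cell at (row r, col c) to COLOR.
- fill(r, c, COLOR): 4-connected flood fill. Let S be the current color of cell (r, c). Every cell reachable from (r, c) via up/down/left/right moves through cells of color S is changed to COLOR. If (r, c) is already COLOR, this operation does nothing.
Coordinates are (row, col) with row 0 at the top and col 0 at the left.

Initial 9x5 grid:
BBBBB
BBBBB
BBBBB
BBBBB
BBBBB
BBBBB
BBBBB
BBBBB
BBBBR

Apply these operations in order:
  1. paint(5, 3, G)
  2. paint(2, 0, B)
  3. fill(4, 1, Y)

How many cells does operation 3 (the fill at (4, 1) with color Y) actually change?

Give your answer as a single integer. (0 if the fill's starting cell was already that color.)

Answer: 43

Derivation:
After op 1 paint(5,3,G):
BBBBB
BBBBB
BBBBB
BBBBB
BBBBB
BBBGB
BBBBB
BBBBB
BBBBR
After op 2 paint(2,0,B):
BBBBB
BBBBB
BBBBB
BBBBB
BBBBB
BBBGB
BBBBB
BBBBB
BBBBR
After op 3 fill(4,1,Y) [43 cells changed]:
YYYYY
YYYYY
YYYYY
YYYYY
YYYYY
YYYGY
YYYYY
YYYYY
YYYYR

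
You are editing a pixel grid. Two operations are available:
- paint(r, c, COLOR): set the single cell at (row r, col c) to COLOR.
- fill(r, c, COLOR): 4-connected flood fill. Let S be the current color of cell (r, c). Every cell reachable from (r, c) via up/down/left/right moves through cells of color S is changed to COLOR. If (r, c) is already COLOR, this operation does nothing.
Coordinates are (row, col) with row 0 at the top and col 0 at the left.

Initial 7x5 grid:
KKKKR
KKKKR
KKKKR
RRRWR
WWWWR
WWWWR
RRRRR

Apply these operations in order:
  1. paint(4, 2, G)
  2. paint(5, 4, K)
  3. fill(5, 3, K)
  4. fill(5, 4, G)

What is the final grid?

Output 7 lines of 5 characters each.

Answer: GGGGR
GGGGR
GGGGR
RRRGR
GGGGR
GGGGG
RRRRR

Derivation:
After op 1 paint(4,2,G):
KKKKR
KKKKR
KKKKR
RRRWR
WWGWR
WWWWR
RRRRR
After op 2 paint(5,4,K):
KKKKR
KKKKR
KKKKR
RRRWR
WWGWR
WWWWK
RRRRR
After op 3 fill(5,3,K) [8 cells changed]:
KKKKR
KKKKR
KKKKR
RRRKR
KKGKR
KKKKK
RRRRR
After op 4 fill(5,4,G) [21 cells changed]:
GGGGR
GGGGR
GGGGR
RRRGR
GGGGR
GGGGG
RRRRR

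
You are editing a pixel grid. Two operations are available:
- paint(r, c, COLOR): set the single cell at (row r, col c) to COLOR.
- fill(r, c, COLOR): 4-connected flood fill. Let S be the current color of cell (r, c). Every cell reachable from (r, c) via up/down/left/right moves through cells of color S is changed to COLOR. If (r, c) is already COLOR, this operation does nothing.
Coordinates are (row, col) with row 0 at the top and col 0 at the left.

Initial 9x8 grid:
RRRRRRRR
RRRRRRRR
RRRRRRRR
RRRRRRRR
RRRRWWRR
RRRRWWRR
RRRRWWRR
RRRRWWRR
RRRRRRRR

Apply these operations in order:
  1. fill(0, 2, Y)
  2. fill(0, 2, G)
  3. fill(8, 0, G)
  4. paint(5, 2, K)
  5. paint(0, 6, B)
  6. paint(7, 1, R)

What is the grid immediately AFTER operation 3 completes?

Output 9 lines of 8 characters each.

After op 1 fill(0,2,Y) [64 cells changed]:
YYYYYYYY
YYYYYYYY
YYYYYYYY
YYYYYYYY
YYYYWWYY
YYYYWWYY
YYYYWWYY
YYYYWWYY
YYYYYYYY
After op 2 fill(0,2,G) [64 cells changed]:
GGGGGGGG
GGGGGGGG
GGGGGGGG
GGGGGGGG
GGGGWWGG
GGGGWWGG
GGGGWWGG
GGGGWWGG
GGGGGGGG
After op 3 fill(8,0,G) [0 cells changed]:
GGGGGGGG
GGGGGGGG
GGGGGGGG
GGGGGGGG
GGGGWWGG
GGGGWWGG
GGGGWWGG
GGGGWWGG
GGGGGGGG

Answer: GGGGGGGG
GGGGGGGG
GGGGGGGG
GGGGGGGG
GGGGWWGG
GGGGWWGG
GGGGWWGG
GGGGWWGG
GGGGGGGG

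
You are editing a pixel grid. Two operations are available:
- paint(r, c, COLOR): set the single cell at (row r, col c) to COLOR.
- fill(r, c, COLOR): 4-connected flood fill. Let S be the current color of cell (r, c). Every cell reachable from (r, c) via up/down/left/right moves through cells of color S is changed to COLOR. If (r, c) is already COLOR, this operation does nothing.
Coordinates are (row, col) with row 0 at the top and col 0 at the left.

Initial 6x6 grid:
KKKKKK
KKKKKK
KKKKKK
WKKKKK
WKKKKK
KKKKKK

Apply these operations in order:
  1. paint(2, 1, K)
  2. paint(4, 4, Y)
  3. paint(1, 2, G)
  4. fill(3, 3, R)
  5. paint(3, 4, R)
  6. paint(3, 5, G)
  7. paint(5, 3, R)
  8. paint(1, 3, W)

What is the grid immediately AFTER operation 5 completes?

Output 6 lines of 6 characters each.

After op 1 paint(2,1,K):
KKKKKK
KKKKKK
KKKKKK
WKKKKK
WKKKKK
KKKKKK
After op 2 paint(4,4,Y):
KKKKKK
KKKKKK
KKKKKK
WKKKKK
WKKKYK
KKKKKK
After op 3 paint(1,2,G):
KKKKKK
KKGKKK
KKKKKK
WKKKKK
WKKKYK
KKKKKK
After op 4 fill(3,3,R) [32 cells changed]:
RRRRRR
RRGRRR
RRRRRR
WRRRRR
WRRRYR
RRRRRR
After op 5 paint(3,4,R):
RRRRRR
RRGRRR
RRRRRR
WRRRRR
WRRRYR
RRRRRR

Answer: RRRRRR
RRGRRR
RRRRRR
WRRRRR
WRRRYR
RRRRRR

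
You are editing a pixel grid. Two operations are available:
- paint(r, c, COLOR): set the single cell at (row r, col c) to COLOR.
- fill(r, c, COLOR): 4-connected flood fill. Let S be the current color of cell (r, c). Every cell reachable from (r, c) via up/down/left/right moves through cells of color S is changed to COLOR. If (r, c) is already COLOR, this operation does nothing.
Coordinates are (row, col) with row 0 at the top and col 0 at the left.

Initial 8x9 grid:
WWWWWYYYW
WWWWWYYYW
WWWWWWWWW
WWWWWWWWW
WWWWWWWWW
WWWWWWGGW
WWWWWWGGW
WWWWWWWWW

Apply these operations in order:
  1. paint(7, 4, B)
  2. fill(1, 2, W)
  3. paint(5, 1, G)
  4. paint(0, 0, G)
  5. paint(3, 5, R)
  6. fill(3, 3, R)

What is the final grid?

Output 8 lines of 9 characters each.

Answer: GRRRRYYYR
RRRRRYYYR
RRRRRRRRR
RRRRRRRRR
RRRRRRRRR
RGRRRRGGR
RRRRRRGGR
RRRRBRRRR

Derivation:
After op 1 paint(7,4,B):
WWWWWYYYW
WWWWWYYYW
WWWWWWWWW
WWWWWWWWW
WWWWWWWWW
WWWWWWGGW
WWWWWWGGW
WWWWBWWWW
After op 2 fill(1,2,W) [0 cells changed]:
WWWWWYYYW
WWWWWYYYW
WWWWWWWWW
WWWWWWWWW
WWWWWWWWW
WWWWWWGGW
WWWWWWGGW
WWWWBWWWW
After op 3 paint(5,1,G):
WWWWWYYYW
WWWWWYYYW
WWWWWWWWW
WWWWWWWWW
WWWWWWWWW
WGWWWWGGW
WWWWWWGGW
WWWWBWWWW
After op 4 paint(0,0,G):
GWWWWYYYW
WWWWWYYYW
WWWWWWWWW
WWWWWWWWW
WWWWWWWWW
WGWWWWGGW
WWWWWWGGW
WWWWBWWWW
After op 5 paint(3,5,R):
GWWWWYYYW
WWWWWYYYW
WWWWWWWWW
WWWWWRWWW
WWWWWWWWW
WGWWWWGGW
WWWWWWGGW
WWWWBWWWW
After op 6 fill(3,3,R) [58 cells changed]:
GRRRRYYYR
RRRRRYYYR
RRRRRRRRR
RRRRRRRRR
RRRRRRRRR
RGRRRRGGR
RRRRRRGGR
RRRRBRRRR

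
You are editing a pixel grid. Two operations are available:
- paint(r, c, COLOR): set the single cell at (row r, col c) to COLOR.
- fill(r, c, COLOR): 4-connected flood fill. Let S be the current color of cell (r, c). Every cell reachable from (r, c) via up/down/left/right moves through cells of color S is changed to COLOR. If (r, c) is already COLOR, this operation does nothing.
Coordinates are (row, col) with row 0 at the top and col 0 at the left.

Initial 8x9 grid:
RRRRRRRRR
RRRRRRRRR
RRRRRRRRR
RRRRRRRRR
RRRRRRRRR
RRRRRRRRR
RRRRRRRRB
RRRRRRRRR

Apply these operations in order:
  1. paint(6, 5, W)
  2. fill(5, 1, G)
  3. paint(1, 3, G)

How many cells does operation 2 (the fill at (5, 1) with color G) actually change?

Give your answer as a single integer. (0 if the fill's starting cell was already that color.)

Answer: 70

Derivation:
After op 1 paint(6,5,W):
RRRRRRRRR
RRRRRRRRR
RRRRRRRRR
RRRRRRRRR
RRRRRRRRR
RRRRRRRRR
RRRRRWRRB
RRRRRRRRR
After op 2 fill(5,1,G) [70 cells changed]:
GGGGGGGGG
GGGGGGGGG
GGGGGGGGG
GGGGGGGGG
GGGGGGGGG
GGGGGGGGG
GGGGGWGGB
GGGGGGGGG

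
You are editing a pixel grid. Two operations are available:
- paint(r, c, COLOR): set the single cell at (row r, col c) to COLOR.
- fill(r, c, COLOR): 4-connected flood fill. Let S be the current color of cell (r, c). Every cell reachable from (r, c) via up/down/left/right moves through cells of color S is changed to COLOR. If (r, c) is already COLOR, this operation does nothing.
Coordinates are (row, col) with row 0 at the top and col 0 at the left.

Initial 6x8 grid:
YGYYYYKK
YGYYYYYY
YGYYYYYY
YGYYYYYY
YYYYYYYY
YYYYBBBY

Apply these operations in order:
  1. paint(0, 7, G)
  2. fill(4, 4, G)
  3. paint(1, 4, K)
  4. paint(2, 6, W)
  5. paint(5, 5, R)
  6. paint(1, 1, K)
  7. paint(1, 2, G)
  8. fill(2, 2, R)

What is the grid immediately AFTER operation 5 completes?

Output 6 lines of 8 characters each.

Answer: GGGGGGKG
GGGGKGGG
GGGGGGWG
GGGGGGGG
GGGGGGGG
GGGGBRBG

Derivation:
After op 1 paint(0,7,G):
YGYYYYKG
YGYYYYYY
YGYYYYYY
YGYYYYYY
YYYYYYYY
YYYYBBBY
After op 2 fill(4,4,G) [39 cells changed]:
GGGGGGKG
GGGGGGGG
GGGGGGGG
GGGGGGGG
GGGGGGGG
GGGGBBBG
After op 3 paint(1,4,K):
GGGGGGKG
GGGGKGGG
GGGGGGGG
GGGGGGGG
GGGGGGGG
GGGGBBBG
After op 4 paint(2,6,W):
GGGGGGKG
GGGGKGGG
GGGGGGWG
GGGGGGGG
GGGGGGGG
GGGGBBBG
After op 5 paint(5,5,R):
GGGGGGKG
GGGGKGGG
GGGGGGWG
GGGGGGGG
GGGGGGGG
GGGGBRBG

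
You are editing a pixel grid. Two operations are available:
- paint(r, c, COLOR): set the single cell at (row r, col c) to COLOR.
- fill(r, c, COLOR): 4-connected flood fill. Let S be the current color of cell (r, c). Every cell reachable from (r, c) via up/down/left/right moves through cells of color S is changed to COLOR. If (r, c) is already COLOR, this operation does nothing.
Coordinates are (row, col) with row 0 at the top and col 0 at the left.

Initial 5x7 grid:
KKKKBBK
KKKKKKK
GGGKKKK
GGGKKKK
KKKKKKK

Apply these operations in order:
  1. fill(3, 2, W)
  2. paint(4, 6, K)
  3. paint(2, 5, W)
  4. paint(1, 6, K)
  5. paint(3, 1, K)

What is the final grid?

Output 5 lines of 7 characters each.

Answer: KKKKBBK
KKKKKKK
WWWKKWK
WKWKKKK
KKKKKKK

Derivation:
After op 1 fill(3,2,W) [6 cells changed]:
KKKKBBK
KKKKKKK
WWWKKKK
WWWKKKK
KKKKKKK
After op 2 paint(4,6,K):
KKKKBBK
KKKKKKK
WWWKKKK
WWWKKKK
KKKKKKK
After op 3 paint(2,5,W):
KKKKBBK
KKKKKKK
WWWKKWK
WWWKKKK
KKKKKKK
After op 4 paint(1,6,K):
KKKKBBK
KKKKKKK
WWWKKWK
WWWKKKK
KKKKKKK
After op 5 paint(3,1,K):
KKKKBBK
KKKKKKK
WWWKKWK
WKWKKKK
KKKKKKK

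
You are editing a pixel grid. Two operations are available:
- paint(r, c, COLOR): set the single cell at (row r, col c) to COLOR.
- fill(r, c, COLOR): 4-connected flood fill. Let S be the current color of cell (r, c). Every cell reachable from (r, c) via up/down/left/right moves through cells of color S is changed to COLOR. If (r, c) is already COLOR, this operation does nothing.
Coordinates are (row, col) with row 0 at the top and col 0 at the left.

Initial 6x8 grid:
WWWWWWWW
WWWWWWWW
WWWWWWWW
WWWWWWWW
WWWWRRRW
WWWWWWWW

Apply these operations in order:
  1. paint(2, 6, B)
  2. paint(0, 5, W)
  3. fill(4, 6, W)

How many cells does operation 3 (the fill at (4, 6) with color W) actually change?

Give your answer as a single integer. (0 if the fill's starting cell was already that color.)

After op 1 paint(2,6,B):
WWWWWWWW
WWWWWWWW
WWWWWWBW
WWWWWWWW
WWWWRRRW
WWWWWWWW
After op 2 paint(0,5,W):
WWWWWWWW
WWWWWWWW
WWWWWWBW
WWWWWWWW
WWWWRRRW
WWWWWWWW
After op 3 fill(4,6,W) [3 cells changed]:
WWWWWWWW
WWWWWWWW
WWWWWWBW
WWWWWWWW
WWWWWWWW
WWWWWWWW

Answer: 3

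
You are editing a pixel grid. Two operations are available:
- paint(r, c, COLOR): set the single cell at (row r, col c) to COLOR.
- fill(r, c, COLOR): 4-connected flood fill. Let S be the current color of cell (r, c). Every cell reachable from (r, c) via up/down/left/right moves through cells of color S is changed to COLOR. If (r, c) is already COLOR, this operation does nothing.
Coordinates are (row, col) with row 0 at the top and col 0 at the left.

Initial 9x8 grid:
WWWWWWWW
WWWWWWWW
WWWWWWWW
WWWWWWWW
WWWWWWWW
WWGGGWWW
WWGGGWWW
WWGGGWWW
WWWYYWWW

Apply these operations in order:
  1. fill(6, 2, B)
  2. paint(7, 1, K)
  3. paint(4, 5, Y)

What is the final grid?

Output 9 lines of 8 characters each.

After op 1 fill(6,2,B) [9 cells changed]:
WWWWWWWW
WWWWWWWW
WWWWWWWW
WWWWWWWW
WWWWWWWW
WWBBBWWW
WWBBBWWW
WWBBBWWW
WWWYYWWW
After op 2 paint(7,1,K):
WWWWWWWW
WWWWWWWW
WWWWWWWW
WWWWWWWW
WWWWWWWW
WWBBBWWW
WWBBBWWW
WKBBBWWW
WWWYYWWW
After op 3 paint(4,5,Y):
WWWWWWWW
WWWWWWWW
WWWWWWWW
WWWWWWWW
WWWWWYWW
WWBBBWWW
WWBBBWWW
WKBBBWWW
WWWYYWWW

Answer: WWWWWWWW
WWWWWWWW
WWWWWWWW
WWWWWWWW
WWWWWYWW
WWBBBWWW
WWBBBWWW
WKBBBWWW
WWWYYWWW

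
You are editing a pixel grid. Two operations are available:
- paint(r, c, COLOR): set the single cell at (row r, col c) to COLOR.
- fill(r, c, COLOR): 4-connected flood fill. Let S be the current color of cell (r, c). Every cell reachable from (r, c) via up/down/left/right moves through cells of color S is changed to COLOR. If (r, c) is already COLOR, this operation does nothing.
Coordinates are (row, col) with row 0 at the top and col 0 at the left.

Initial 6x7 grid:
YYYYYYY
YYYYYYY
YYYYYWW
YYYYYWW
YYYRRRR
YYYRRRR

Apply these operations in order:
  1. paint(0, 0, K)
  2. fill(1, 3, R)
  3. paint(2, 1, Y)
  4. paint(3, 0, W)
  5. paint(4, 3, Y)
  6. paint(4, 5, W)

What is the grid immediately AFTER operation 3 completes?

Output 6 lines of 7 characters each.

Answer: KRRRRRR
RRRRRRR
RYRRRWW
RRRRRWW
RRRRRRR
RRRRRRR

Derivation:
After op 1 paint(0,0,K):
KYYYYYY
YYYYYYY
YYYYYWW
YYYYYWW
YYYRRRR
YYYRRRR
After op 2 fill(1,3,R) [29 cells changed]:
KRRRRRR
RRRRRRR
RRRRRWW
RRRRRWW
RRRRRRR
RRRRRRR
After op 3 paint(2,1,Y):
KRRRRRR
RRRRRRR
RYRRRWW
RRRRRWW
RRRRRRR
RRRRRRR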